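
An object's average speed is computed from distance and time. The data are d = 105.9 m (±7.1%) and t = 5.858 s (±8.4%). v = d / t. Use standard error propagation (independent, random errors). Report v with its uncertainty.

18.08 ± 1.99 m/s

For a monomial v ∝ d, t^-1, fractional errors add in quadrature:
  (1·δd/d)² = (1×0.0710)² = 0.00504;  (-1·δt/t)² = (-1×0.0840)² = 0.00706
δv/v = √(0.0121) = 0.110
v = 18.08 m/s, so δv = 0.110 × 18.08 = 1.99 m/s.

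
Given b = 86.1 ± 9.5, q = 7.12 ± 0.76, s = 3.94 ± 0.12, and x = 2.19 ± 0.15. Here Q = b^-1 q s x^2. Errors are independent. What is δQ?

For a monomial Q ∝ b^-1, q, s, x^2, fractional errors add in quadrature:
  (-1·δb/b)² = (-1×0.110)² = 0.0122;  (1·δq/q)² = (1×0.107)² = 0.0114;  (1·δs/s)² = (1×0.0305)² = 0.000928;  (2·δx/x)² = (2×0.0685)² = 0.0188
δQ/Q = √(0.0433) = 0.208
Q = 1.56, so δQ = 0.208 × 1.56 = 0.325.

0.325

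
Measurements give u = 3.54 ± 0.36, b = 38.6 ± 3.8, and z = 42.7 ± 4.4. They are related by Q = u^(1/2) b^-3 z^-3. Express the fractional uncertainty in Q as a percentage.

43.1%

Relative error in a monomial: (δQ/Q)² = Σ (nᵢ · δxᵢ/xᵢ)².
  (½·δu/u)² = (0.5×0.102)² = 0.00259;  (-3·δb/b)² = (-3×0.0984)² = 0.0872;  (-3·δz/z)² = (-3×0.103)² = 0.0956
δQ/Q = √(0.185) = 0.431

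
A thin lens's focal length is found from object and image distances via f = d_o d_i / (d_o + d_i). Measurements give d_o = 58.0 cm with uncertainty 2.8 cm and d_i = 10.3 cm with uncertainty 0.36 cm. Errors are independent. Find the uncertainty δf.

∂f/∂d_o = (d_i/(d_o+d_i))² = 0.0227;  ∂f/∂d_i = (d_o/(d_o+d_i))² = 0.721
δf = √((∂f/∂d_o · δd_o)² + (∂f/∂d_i · δd_i)²) = √(0.00405 + 0.0674) = 0.267 cm

0.267 cm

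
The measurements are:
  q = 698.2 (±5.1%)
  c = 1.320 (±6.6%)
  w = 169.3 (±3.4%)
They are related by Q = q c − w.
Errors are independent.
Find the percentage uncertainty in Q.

10.2%

Let p = q·c = 921.6. δp/p = √((1·δq/q)² + (1·δc/c)²) = √(0.00260 + 0.00436) = 0.0834, so δp = 76.9.
Q = p − w: δQ = √(δp² + δw²) = √(5910 + 33.1) = 77.1
Q = 752.3, so δQ/Q = 77.1/752.3 = 0.102.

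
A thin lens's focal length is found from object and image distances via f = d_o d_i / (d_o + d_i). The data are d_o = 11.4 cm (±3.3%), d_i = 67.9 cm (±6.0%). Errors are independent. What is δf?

0.288 cm

∂f/∂d_o = (d_i/(d_o+d_i))² = 0.733;  ∂f/∂d_i = (d_o/(d_o+d_i))² = 0.0207
δf = √((∂f/∂d_o · δd_o)² + (∂f/∂d_i · δd_i)²) = √(0.0761 + 0.00709) = 0.288 cm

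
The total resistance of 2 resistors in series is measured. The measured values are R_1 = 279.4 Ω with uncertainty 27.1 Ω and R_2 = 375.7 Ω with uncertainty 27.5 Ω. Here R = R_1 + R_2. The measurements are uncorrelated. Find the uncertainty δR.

38.6 Ω

For a sum/difference, combine absolute errors in quadrature:
  (δR_1)² = 734;  (δR_2)² = 756
δR = √(1490) = 38.6 Ω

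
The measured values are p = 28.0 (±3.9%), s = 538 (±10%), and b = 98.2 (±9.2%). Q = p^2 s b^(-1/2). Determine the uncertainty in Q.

Since Q is a product/quotient, work with relative uncertainties:
  (2·δp/p)² = (2×0.0390)² = 0.00608;  (1·δs/s)² = (1×0.100)² = 0.0100;  (−½·δb/b)² = (-0.5×0.0920)² = 0.00212
δQ/Q = √(0.0182) = 0.135
Q = 42600, so δQ = 0.135 × 42600 = 5740.

5740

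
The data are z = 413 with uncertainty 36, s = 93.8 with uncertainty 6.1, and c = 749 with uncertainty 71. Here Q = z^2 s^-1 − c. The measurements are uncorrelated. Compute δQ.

346

Let p = z^2·s^-1 = 1820. δp/p = √((2·δz/z)² + (-1·δs/s)²) = √(0.0304 + 0.00423) = 0.186, so δp = 338.
Q = p − c: δQ = √(δp² + δc²) = √(1.14e+05 + 5040) = 346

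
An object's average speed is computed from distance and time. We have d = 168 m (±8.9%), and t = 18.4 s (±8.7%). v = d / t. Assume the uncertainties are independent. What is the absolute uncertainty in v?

Since v is a product/quotient, work with relative uncertainties:
  (1·δd/d)² = (1×0.0890)² = 0.00792;  (-1·δt/t)² = (-1×0.0870)² = 0.00757
δv/v = √(0.0155) = 0.124
v = 9.13 m/s, so δv = 0.124 × 9.13 = 1.14 m/s.

1.14 m/s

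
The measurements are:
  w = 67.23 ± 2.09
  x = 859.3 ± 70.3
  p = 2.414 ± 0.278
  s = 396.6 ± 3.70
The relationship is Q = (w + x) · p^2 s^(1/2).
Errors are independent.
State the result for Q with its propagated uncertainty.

107500 ± 26100

Let u = w + x = 926.5. δu = √(δw² + δx²) = √(4.37 + 4940) = 70.3, so δu/u = 0.0759.
Q is then a monomial in u, p, s:
δQ/Q = √((δu/u)² + (2·δp/p)² + (½·δs/s)²) = √(0.00576 + 0.0530 + 2.18e-05) = 0.243
Q = 107500, so δQ = 0.243 × 107500 = 26100.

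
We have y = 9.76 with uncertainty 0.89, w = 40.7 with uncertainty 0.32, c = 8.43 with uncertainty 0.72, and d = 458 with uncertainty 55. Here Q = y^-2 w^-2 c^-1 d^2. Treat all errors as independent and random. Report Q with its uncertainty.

0.158 ± 0.0495

Q is a product of powers, so relative uncertainties combine in quadrature:
  (-2·δy/y)² = (-2×0.0912)² = 0.0333;  (-2·δw/w)² = (-2×0.00786)² = 0.000247;  (-1·δc/c)² = (-1×0.0854)² = 0.00729;  (2·δd/d)² = (2×0.120)² = 0.0577
δQ/Q = √(0.0985) = 0.314
Q = 0.158, so δQ = 0.314 × 0.158 = 0.0495.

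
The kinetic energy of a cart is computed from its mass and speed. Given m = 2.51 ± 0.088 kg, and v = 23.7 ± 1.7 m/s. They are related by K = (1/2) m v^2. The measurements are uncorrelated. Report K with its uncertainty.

For a monomial K ∝ m, v^2, fractional errors add in quadrature:
  (1·δm/m)² = (1×0.0351)² = 0.00123;  (2·δv/v)² = (2×0.0717)² = 0.0206
δK/K = √(0.0218) = 0.148
K = 705 J, so δK = 0.148 × 705 = 104 J.

705 ± 104 J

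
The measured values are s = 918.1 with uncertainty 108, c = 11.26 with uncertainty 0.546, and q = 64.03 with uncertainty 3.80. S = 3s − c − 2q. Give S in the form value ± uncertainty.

For a sum/difference, combine absolute errors in quadrature:
  (3·δs)² = 1.05e+05;  (δc)² = 0.298;  (2·δq)² = 57.8
δS = √(1.05e+05) = 324
S = 2615.

2615 ± 324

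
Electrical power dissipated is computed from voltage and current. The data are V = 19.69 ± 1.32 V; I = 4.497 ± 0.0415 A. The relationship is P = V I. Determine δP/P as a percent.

6.77%

Relative error in a monomial: (δP/P)² = Σ (nᵢ · δxᵢ/xᵢ)².
  (1·δV/V)² = (1×0.0670)² = 0.00449;  (1·δI/I)² = (1×0.00923)² = 8.52e-05
δP/P = √(0.00458) = 0.0677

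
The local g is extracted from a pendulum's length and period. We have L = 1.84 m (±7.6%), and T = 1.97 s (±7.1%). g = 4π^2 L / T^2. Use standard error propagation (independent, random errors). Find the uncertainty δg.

3.01 m/s^2

g is a product of powers, so relative uncertainties combine in quadrature:
  (1·δL/L)² = (1×0.0760)² = 0.00578;  (-2·δT/T)² = (-2×0.0710)² = 0.0202
δg/g = √(0.0259) = 0.161
g = 18.7 m/s^2, so δg = 0.161 × 18.7 = 3.01 m/s^2.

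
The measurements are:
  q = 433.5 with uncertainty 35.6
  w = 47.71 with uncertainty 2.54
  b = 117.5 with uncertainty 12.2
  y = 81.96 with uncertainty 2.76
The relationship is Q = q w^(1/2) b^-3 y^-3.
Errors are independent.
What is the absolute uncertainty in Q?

1.14e-09

Each factor contributes (exponent × relative error)² to (δQ/Q)²:
  (1·δq/q)² = (1×0.0821)² = 0.00674;  (½·δw/w)² = (0.5×0.0532)² = 0.000709;  (-3·δb/b)² = (-3×0.104)² = 0.0970;  (-3·δy/y)² = (-3×0.0337)² = 0.0102
δQ/Q = √(0.115) = 0.339
Q = 3.353e-09, so δQ = 0.339 × 3.353e-09 = 1.14e-09.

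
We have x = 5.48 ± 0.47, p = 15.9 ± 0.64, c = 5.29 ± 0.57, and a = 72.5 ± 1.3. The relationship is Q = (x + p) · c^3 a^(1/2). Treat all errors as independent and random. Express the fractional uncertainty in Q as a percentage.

32.6%

Let u = x + p = 21.4. δu = √(δx² + δp²) = √(0.221 + 0.410) = 0.794, so δu/u = 0.0371.
Q is then a monomial in u, c, a:
δQ/Q = √((δu/u)² + (3·δc/c)² + (½·δa/a)²) = √(0.00138 + 0.104 + 8.04e-05) = 0.326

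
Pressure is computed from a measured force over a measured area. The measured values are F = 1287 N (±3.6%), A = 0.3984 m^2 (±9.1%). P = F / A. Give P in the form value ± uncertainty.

For a monomial P ∝ F, A^-1, fractional errors add in quadrature:
  (1·δF/F)² = (1×0.0360)² = 0.00130;  (-1·δA/A)² = (-1×0.0910)² = 0.00828
δP/P = √(0.00958) = 0.0979
P = 3230 Pa, so δP = 0.0979 × 3230 = 316 Pa.

3230 ± 316 Pa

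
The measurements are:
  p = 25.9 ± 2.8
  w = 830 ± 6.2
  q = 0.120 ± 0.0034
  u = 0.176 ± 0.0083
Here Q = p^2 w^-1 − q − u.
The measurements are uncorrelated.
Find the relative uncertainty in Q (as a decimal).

Let h = p^2·w^-1 = 0.808. δh/h = √((2·δp/p)² + (-1·δw/w)²) = √(0.0467 + 5.58e-05) = 0.216, so δh = 0.175.
Q = h − q − u: δQ = √(δh² + δq² + δu²) = √(0.0306 + 1.16e-05 + 6.89e-05) = 0.175
Q = 0.512, so δQ/Q = 0.175/0.512 = 0.342.

0.342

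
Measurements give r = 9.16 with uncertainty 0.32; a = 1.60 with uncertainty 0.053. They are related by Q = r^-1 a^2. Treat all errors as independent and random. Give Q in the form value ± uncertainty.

Products/powers → add relative errors in quadrature, weighted by exponent:
  (-1·δr/r)² = (-1×0.0349)² = 0.00122;  (2·δa/a)² = (2×0.0331)² = 0.00439
δQ/Q = √(0.00561) = 0.0749
Q = 0.279, so δQ = 0.0749 × 0.279 = 0.0209.

0.279 ± 0.0209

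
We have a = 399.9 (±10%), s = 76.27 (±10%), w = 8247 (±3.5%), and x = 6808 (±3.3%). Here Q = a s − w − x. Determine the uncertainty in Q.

Let p = a·s = 30500. δp/p = √((1·δa/a)² + (1·δs/s)²) = √(0.0100 + 0.0100) = 0.141, so δp = 4310.
Q = p − w − x: δQ = √(δp² + δw² + δx²) = √(1.86e+07 + 83300 + 50500) = 4330

4330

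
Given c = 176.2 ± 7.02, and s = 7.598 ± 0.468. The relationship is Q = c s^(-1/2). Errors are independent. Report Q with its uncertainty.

63.92 ± 3.22

Q is a product of powers, so relative uncertainties combine in quadrature:
  (1·δc/c)² = (1×0.0398)² = 0.00159;  (−½·δs/s)² = (-0.5×0.0616)² = 0.000948
δQ/Q = √(0.00254) = 0.0504
Q = 63.92, so δQ = 0.0504 × 63.92 = 3.22.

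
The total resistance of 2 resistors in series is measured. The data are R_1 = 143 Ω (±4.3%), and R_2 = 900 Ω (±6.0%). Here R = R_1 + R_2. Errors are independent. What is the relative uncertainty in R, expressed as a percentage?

Sums and differences: (δR)² = Σ (cᵢ δxᵢ)².
  (δR_1)² = 37.8;  (δR_2)² = 2920
δR = √(2950) = 54.3 Ω
R = 1040 Ω, so δR/R = 54.3/1040 = 0.0521.

5.21%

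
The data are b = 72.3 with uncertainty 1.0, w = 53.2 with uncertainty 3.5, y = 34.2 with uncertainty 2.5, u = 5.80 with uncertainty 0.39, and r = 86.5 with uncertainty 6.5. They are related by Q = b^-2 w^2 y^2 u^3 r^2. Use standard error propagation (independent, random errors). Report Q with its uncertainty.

(9.25 ± 2.96) × 10^8

Since Q is a product/quotient, work with relative uncertainties:
  (-2·δb/b)² = (-2×0.0138)² = 0.000765;  (2·δw/w)² = (2×0.0658)² = 0.0173;  (2·δy/y)² = (2×0.0731)² = 0.0214;  (3·δu/u)² = (3×0.0672)² = 0.0407;  (2·δr/r)² = (2×0.0751)² = 0.0226
δQ/Q = √(0.103) = 0.321
Q = 9.25e+08, so δQ = 0.321 × 9.25e+08 = 2.96e+08.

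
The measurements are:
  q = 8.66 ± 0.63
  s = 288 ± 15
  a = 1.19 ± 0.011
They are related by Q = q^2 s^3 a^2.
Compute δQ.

Q is a product of powers, so relative uncertainties combine in quadrature:
  (2·δq/q)² = (2×0.0727)² = 0.0212;  (3·δs/s)² = (3×0.0521)² = 0.0244;  (2·δa/a)² = (2×0.00924)² = 0.000342
δQ/Q = √(0.0459) = 0.214
Q = 2.54e+09, so δQ = 0.214 × 2.54e+09 = 5.44e+08.

5.44e+08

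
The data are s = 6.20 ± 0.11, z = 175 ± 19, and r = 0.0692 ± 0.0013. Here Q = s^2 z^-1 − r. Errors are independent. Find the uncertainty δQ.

0.0251

Let p = s^2·z^-1 = 0.220. δp/p = √((2·δs/s)² + (-1·δz/z)²) = √(0.00126 + 0.0118) = 0.114, so δp = 0.0251.
Q = p − r: δQ = √(δp² + δr²) = √(0.000630 + 1.69e-06) = 0.0251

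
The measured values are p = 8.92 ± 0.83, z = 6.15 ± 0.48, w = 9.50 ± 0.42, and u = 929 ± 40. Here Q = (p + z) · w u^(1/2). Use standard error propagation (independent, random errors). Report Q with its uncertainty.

4360 ± 351

Let h = p + z = 15.1. δh = √(δp² + δz²) = √(0.689 + 0.230) = 0.959, so δh/h = 0.0636.
Q is then a monomial in h, w, u:
δQ/Q = √((δh/h)² + (1·δw/w)² + (½·δu/u)²) = √(0.00405 + 0.00195 + 0.000463) = 0.0804
Q = 4360, so δQ = 0.0804 × 4360 = 351.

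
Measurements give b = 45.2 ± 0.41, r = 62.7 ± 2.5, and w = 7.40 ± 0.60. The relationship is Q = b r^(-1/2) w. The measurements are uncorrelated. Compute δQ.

3.55

Products/powers → add relative errors in quadrature, weighted by exponent:
  (1·δb/b)² = (1×0.00907)² = 8.23e-05;  (−½·δr/r)² = (-0.5×0.0399)² = 0.000397;  (1·δw/w)² = (1×0.0811)² = 0.00657
δQ/Q = √(0.00705) = 0.0840
Q = 42.2, so δQ = 0.0840 × 42.2 = 3.55.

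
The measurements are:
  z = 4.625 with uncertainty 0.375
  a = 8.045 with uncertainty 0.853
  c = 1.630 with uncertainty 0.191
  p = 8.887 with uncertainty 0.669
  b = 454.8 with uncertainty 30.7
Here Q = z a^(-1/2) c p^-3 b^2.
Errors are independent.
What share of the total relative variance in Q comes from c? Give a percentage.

(δQ/Q)² = (1·δz/z)² + (−½·δa/a)² + (1·δc/c)² + (-3·δp/p)² + (2·δb/b)²
  z term: (1×0.0811)² = 0.00657
  a term: (-0.5×0.106)² = 0.00281
  c term: (1×0.117)² = 0.0137
  p term: (-3×0.0753)² = 0.0510
  b term: (2×0.0675)² = 0.0182
Total = 0.0923. Share from c = 0.0137/0.0923 = 0.149.

14.9%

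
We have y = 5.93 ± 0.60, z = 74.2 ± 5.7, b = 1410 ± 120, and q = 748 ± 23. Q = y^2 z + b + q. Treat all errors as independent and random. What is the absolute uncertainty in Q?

578

Let p = y^2·z = 2610. δp/p = √((2·δy/y)² + (1·δz/z)²) = √(0.0409 + 0.00590) = 0.216, so δp = 565.
Q = p + b + q: δQ = √(δp² + δb² + δq²) = √(3.19e+05 + 14400 + 529) = 578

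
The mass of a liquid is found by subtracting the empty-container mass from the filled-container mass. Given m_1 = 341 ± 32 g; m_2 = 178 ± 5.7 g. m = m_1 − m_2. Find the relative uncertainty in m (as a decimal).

0.199

Sums and differences: (δm)² = Σ (cᵢ δxᵢ)².
  (δm_1)² = 1020;  (δm_2)² = 32.5
δm = √(1060) = 32.5 g
m = 163 g, so δm/m = 32.5/163 = 0.199.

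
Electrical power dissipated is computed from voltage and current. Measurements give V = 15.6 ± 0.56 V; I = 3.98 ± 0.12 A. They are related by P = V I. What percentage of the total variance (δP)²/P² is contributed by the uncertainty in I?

41.4%

(δP/P)² = (1·δV/V)² + (1·δI/I)²
  V term: (1×0.0359)² = 0.00129
  I term: (1×0.0302)² = 0.000909
Total = 0.00220. Share from I = 0.000909/0.00220 = 0.414.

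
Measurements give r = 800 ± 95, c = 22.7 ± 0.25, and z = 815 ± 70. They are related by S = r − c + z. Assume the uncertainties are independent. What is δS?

118

Absolute uncertainties add in quadrature for a linear combination:
  (δr)² = 9020;  (δc)² = 0.0625;  (δz)² = 4900
δS = √(13900) = 118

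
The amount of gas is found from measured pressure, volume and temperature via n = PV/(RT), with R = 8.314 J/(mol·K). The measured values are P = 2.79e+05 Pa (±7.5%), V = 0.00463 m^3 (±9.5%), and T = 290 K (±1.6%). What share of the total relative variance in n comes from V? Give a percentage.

(δn/n)² = (1·δP/P)² + (1·δV/V)² + (-1·δT/T)²
  P term: (1×0.0750)² = 0.00562
  V term: (1×0.0950)² = 0.00903
  T term: (-1×0.0160)² = 0.000256
Total = 0.0149. Share from V = 0.00903/0.0149 = 0.605.

60.5%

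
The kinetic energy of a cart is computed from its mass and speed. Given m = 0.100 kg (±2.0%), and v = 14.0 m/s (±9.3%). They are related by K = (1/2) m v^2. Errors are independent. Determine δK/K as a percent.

Relative error in a monomial: (δK/K)² = Σ (nᵢ · δxᵢ/xᵢ)².
  (1·δm/m)² = (1×0.0200)² = 0.000400;  (2·δv/v)² = (2×0.0930)² = 0.0346
δK/K = √(0.0350) = 0.187

18.7%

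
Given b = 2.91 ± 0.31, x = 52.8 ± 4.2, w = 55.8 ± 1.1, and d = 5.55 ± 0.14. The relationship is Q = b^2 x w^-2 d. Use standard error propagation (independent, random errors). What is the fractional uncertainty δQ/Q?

Each factor contributes (exponent × relative error)² to (δQ/Q)²:
  (2·δb/b)² = (2×0.107)² = 0.0454;  (1·δx/x)² = (1×0.0795)² = 0.00633;  (-2·δw/w)² = (-2×0.0197)² = 0.00155;  (1·δd/d)² = (1×0.0252)² = 0.000636
δQ/Q = √(0.0539) = 0.232

0.232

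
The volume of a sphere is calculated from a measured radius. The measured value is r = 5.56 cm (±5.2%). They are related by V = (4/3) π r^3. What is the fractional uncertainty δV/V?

V ∝ r^3, so δV/V = |3| · δr/r = 3 × 0.0520 = 0.156.

0.156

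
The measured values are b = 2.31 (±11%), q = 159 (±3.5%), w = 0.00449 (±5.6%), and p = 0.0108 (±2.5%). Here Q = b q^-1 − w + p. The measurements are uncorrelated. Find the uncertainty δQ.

Let h = b·q^-1 = 0.0145. δh/h = √((1·δb/b)² + (-1·δq/q)²) = √(0.0121 + 0.00123) = 0.115, so δh = 0.00168.
Q = h − w + p: δQ = √(δh² + δw² + δp²) = √(2.81e-06 + 6.32e-08 + 7.29e-08) = 0.00172

0.00172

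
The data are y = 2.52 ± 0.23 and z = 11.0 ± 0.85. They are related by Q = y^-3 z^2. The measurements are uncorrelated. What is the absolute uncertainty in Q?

2.38

For a monomial Q ∝ y^-3, z^2, fractional errors add in quadrature:
  (-3·δy/y)² = (-3×0.0913)² = 0.0750;  (2·δz/z)² = (2×0.0773)² = 0.0239
δQ/Q = √(0.0989) = 0.314
Q = 7.56, so δQ = 0.314 × 7.56 = 2.38.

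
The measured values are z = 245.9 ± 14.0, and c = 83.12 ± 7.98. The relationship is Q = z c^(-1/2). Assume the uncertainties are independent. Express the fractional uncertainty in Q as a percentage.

Since Q is a product/quotient, work with relative uncertainties:
  (1·δz/z)² = (1×0.0569)² = 0.00324;  (−½·δc/c)² = (-0.5×0.0960)² = 0.00230
δQ/Q = √(0.00555) = 0.0745

7.45%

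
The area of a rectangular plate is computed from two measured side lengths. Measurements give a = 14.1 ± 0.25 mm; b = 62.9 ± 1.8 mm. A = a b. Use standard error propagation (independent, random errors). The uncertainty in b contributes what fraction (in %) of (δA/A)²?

72.3%

(δA/A)² = (1·δa/a)² + (1·δb/b)²
  a term: (1×0.0177)² = 0.000314
  b term: (1×0.0286)² = 0.000819
Total = 0.00113. Share from b = 0.000819/0.00113 = 0.723.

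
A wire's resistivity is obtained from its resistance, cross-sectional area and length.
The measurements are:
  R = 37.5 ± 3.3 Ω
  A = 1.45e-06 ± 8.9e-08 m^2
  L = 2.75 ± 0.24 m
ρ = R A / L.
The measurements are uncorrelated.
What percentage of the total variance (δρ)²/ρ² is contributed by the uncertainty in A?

19.7%

(δρ/ρ)² = (1·δR/R)² + (1·δA/A)² + (-1·δL/L)²
  R term: (1×0.0880)² = 0.00774
  A term: (1×0.0614)² = 0.00377
  L term: (-1×0.0873)² = 0.00762
Total = 0.0191. Share from A = 0.00377/0.0191 = 0.197.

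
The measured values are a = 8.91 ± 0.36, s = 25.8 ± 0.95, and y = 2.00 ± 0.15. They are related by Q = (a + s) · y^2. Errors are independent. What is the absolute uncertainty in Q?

21.2

Let u = a + s = 34.7. δu = √(δa² + δs²) = √(0.130 + 0.902) = 1.02, so δu/u = 0.0293.
Q is then a monomial in u, y:
δQ/Q = √((δu/u)² + (2·δy/y)²) = √(0.000857 + 0.0225) = 0.153
Q = 139, so δQ = 0.153 × 139 = 21.2.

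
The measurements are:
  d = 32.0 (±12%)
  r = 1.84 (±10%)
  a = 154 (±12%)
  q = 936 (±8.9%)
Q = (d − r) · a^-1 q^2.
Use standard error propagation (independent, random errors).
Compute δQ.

42800

Let u = d − r = 30.2. δu = √(δd² + δr²) = √(14.7 + 0.0339) = 3.84, so δu/u = 0.127.
Q is then a monomial in u, a, q:
δQ/Q = √((δu/u)² + (-1·δa/a)² + (2·δq/q)²) = √(0.0162 + 0.0144 + 0.0317) = 0.250
Q = 1.72e+05, so δQ = 0.250 × 1.72e+05 = 42800.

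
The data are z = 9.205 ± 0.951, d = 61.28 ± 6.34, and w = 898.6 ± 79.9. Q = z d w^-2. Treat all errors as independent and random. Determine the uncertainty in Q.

Products/powers → add relative errors in quadrature, weighted by exponent:
  (1·δz/z)² = (1×0.103)² = 0.0107;  (1·δd/d)² = (1×0.103)² = 0.0107;  (-2·δw/w)² = (-2×0.0889)² = 0.0316
δQ/Q = √(0.0530) = 0.230
Q = 0.0006986, so δQ = 0.230 × 0.0006986 = 0.000161.

0.000161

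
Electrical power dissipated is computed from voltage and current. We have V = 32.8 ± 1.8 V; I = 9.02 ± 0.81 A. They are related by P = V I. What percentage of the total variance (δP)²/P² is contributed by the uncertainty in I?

72.8%

(δP/P)² = (1·δV/V)² + (1·δI/I)²
  V term: (1×0.0549)² = 0.00301
  I term: (1×0.0898)² = 0.00806
Total = 0.0111. Share from I = 0.00806/0.0111 = 0.728.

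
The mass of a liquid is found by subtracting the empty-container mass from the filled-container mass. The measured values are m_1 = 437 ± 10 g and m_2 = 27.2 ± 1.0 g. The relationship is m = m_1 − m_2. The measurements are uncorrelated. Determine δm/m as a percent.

2.45%

Each term contributes (cᵢ δxᵢ)² to (δm)²:
  (δm_1)² = 100;  (δm_2)² = 1.00
δm = √(101) = 10.0 g
m = 410 g, so δm/m = 10.0/410 = 0.0245.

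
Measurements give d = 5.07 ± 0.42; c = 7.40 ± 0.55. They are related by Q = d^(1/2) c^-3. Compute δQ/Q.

0.227

Relative error in a monomial: (δQ/Q)² = Σ (nᵢ · δxᵢ/xᵢ)².
  (½·δd/d)² = (0.5×0.0828)² = 0.00172;  (-3·δc/c)² = (-3×0.0743)² = 0.0497
δQ/Q = √(0.0514) = 0.227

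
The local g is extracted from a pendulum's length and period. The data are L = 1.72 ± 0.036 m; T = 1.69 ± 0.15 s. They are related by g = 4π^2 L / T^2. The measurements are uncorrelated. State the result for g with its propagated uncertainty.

23.8 ± 4.25 m/s^2

Relative error in a monomial: (δg/g)² = Σ (nᵢ · δxᵢ/xᵢ)².
  (1·δL/L)² = (1×0.0209)² = 0.000438;  (-2·δT/T)² = (-2×0.0888)² = 0.0315
δg/g = √(0.0319) = 0.179
g = 23.8 m/s^2, so δg = 0.179 × 23.8 = 4.25 m/s^2.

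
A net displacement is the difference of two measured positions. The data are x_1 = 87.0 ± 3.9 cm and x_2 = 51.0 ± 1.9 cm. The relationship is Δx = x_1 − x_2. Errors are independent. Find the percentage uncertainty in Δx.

Each term contributes (cᵢ δxᵢ)² to (δΔx)²:
  (δx_1)² = 15.2;  (δx_2)² = 3.61
δΔx = √(18.8) = 4.34 cm
Δx = 36.0 cm, so δΔx/Δx = 4.34/36.0 = 0.121.

12.1%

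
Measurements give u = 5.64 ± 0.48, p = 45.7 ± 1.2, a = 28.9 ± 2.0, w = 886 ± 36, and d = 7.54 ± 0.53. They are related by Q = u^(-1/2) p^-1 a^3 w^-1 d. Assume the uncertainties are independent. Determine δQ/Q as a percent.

For a monomial Q ∝ u^(-1/2), p^-1, a^3, w^-1, d, fractional errors add in quadrature:
  (−½·δu/u)² = (-0.5×0.0851)² = 0.00181;  (-1·δp/p)² = (-1×0.0263)² = 0.000689;  (3·δa/a)² = (3×0.0692)² = 0.0431;  (-1·δw/w)² = (-1×0.0406)² = 0.00165;  (1·δd/d)² = (1×0.0703)² = 0.00494
δQ/Q = √(0.0522) = 0.228

22.8%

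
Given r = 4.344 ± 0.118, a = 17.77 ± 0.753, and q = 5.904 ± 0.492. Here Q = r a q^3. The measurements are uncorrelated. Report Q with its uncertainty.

15890 ± 4050

Since Q is a product/quotient, work with relative uncertainties:
  (1·δr/r)² = (1×0.0272)² = 0.000738;  (1·δa/a)² = (1×0.0424)² = 0.00180;  (3·δq/q)² = (3×0.0833)² = 0.0625
δQ/Q = √(0.0650) = 0.255
Q = 15890, so δQ = 0.255 × 15890 = 4050.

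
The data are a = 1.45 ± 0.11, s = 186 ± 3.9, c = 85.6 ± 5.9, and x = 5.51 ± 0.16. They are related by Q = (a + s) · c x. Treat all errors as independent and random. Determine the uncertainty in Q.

6860

Let u = a + s = 187. δu = √(δa² + δs²) = √(0.0121 + 15.2) = 3.90, so δu/u = 0.0208.
Q is then a monomial in u, c, x:
δQ/Q = √((δu/u)² + (1·δc/c)² + (1·δx/x)²) = √(0.000433 + 0.00475 + 0.000843) = 0.0776
Q = 88400, so δQ = 0.0776 × 88400 = 6860.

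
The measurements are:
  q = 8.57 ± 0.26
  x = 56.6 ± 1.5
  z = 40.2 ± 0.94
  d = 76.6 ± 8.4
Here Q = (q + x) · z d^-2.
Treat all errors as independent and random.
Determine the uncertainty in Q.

0.0990

Let u = q + x = 65.2. δu = √(δq² + δx²) = √(0.0676 + 2.25) = 1.52, so δu/u = 0.0234.
Q is then a monomial in u, z, d:
δQ/Q = √((δu/u)² + (1·δz/z)² + (-2·δd/d)²) = √(0.000546 + 0.000547 + 0.0481) = 0.222
Q = 0.446, so δQ = 0.222 × 0.446 = 0.0990.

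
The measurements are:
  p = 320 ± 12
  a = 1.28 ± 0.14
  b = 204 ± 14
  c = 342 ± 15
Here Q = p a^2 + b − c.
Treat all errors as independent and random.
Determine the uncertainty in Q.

Let w = p·a^2 = 524. δw/w = √((1·δp/p)² + (2·δa/a)²) = √(0.00141 + 0.0479) = 0.222, so δw = 116.
Q = w + b − c: δQ = √(δw² + δb² + δc²) = √(13500 + 196 + 225) = 118

118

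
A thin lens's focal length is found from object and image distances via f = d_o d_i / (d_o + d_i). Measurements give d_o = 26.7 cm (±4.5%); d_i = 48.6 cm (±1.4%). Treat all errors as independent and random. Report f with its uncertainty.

∂f/∂d_o = (d_i/(d_o+d_i))² = 0.417;  ∂f/∂d_i = (d_o/(d_o+d_i))² = 0.126
δf = √((∂f/∂d_o · δd_o)² + (∂f/∂d_i · δd_i)²) = √(0.251 + 0.00732) = 0.508 cm
f = 17.2 cm.

17.2 ± 0.508 cm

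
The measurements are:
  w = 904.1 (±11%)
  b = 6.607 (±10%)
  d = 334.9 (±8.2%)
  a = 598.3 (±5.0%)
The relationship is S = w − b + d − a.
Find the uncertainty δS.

107

Sums and differences: (δS)² = Σ (cᵢ δxᵢ)².
  (δw)² = 9890;  (δb)² = 0.437;  (δd)² = 754;  (δa)² = 895
δS = √(11500) = 107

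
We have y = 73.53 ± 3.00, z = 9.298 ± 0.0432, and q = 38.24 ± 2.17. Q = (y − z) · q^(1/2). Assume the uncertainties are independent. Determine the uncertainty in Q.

21.7

Let u = y − z = 64.23. δu = √(δy² + δz²) = √(9.00 + 0.00187) = 3.00, so δu/u = 0.0467.
Q is then a monomial in u, q:
δQ/Q = √((δu/u)² + (½·δq/q)²) = √(0.00218 + 0.000805) = 0.0547
Q = 397.2, so δQ = 0.0547 × 397.2 = 21.7.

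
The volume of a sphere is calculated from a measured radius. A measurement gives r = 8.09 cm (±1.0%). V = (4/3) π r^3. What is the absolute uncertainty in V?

66.5 cm^3

V ∝ r^3, so δV/V = |3| · δr/r = 3 × 0.0100 = 0.0300.
V = 2220 cm^3, so δV = 0.0300 × 2220 = 66.5 cm^3.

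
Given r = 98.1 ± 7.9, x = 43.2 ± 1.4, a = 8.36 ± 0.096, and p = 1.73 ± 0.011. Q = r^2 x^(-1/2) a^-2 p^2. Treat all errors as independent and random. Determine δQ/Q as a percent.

Relative error in a monomial: (δQ/Q)² = Σ (nᵢ · δxᵢ/xᵢ)².
  (2·δr/r)² = (2×0.0805)² = 0.0259;  (−½·δx/x)² = (-0.5×0.0324)² = 0.000263;  (-2·δa/a)² = (-2×0.0115)² = 0.000527;  (2·δp/p)² = (2×0.00636)² = 0.000162
δQ/Q = √(0.0269) = 0.164

16.4%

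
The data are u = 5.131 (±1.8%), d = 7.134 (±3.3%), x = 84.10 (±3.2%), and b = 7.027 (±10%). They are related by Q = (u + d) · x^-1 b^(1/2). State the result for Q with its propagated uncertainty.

Let w = u + d = 12.27. δw = √(δu² + δd²) = √(0.00853 + 0.0554) = 0.253, so δw/w = 0.0206.
Q is then a monomial in w, x, b:
δQ/Q = √((δw/w)² + (-1·δx/x)² + (½·δb/b)²) = √(0.000425 + 0.00102 + 0.00250) = 0.0628
Q = 0.3866, so δQ = 0.0628 × 0.3866 = 0.0243.

0.3866 ± 0.0243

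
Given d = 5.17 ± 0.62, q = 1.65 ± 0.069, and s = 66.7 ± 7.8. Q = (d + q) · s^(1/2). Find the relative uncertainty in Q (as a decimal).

Let u = d + q = 6.82. δu = √(δd² + δq²) = √(0.384 + 0.00476) = 0.624, so δu/u = 0.0915.
Q is then a monomial in u, s:
δQ/Q = √((δu/u)² + (½·δs/s)²) = √(0.00837 + 0.00342) = 0.109

0.109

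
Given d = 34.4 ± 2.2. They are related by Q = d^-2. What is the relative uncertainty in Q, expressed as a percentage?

12.8%

Q ∝ d^-2, so δQ/Q = |-2| · δd/d = 2 × 0.0640 = 0.128.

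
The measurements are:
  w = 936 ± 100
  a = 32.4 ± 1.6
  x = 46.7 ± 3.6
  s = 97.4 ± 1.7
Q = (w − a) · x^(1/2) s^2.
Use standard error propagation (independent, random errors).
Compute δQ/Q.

0.122

Let u = w − a = 904. δu = √(δw² + δa²) = √(10000 + 2.56) = 100, so δu/u = 0.111.
Q is then a monomial in u, x, s:
δQ/Q = √((δu/u)² + (½·δx/x)² + (2·δs/s)²) = √(0.0123 + 0.00149 + 0.00122) = 0.122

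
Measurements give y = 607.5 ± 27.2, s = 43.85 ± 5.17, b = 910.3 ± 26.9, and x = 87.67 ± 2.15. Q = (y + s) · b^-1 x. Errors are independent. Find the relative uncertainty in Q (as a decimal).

Let u = y + s = 651.4. δu = √(δy² + δs²) = √(740 + 26.7) = 27.7, so δu/u = 0.0425.
Q is then a monomial in u, b, x:
δQ/Q = √((δu/u)² + (-1·δb/b)² + (1·δx/x)²) = √(0.00181 + 0.000873 + 0.000601) = 0.0573

0.0573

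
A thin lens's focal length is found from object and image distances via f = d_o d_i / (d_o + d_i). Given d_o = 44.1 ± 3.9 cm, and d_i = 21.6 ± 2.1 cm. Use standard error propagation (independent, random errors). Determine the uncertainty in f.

1.04 cm

∂f/∂d_o = (d_i/(d_o+d_i))² = 0.108;  ∂f/∂d_i = (d_o/(d_o+d_i))² = 0.451
δf = √((∂f/∂d_o · δd_o)² + (∂f/∂d_i · δd_i)²) = √(0.178 + 0.895) = 1.04 cm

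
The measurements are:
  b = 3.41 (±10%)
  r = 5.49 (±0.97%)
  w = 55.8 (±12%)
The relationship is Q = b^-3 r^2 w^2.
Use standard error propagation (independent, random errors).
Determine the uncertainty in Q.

910

Q is a product of powers, so relative uncertainties combine in quadrature:
  (-3·δb/b)² = (-3×0.100)² = 0.0900;  (2·δr/r)² = (2×0.00970)² = 0.000376;  (2·δw/w)² = (2×0.120)² = 0.0576
δQ/Q = √(0.148) = 0.385
Q = 2370, so δQ = 0.385 × 2370 = 910.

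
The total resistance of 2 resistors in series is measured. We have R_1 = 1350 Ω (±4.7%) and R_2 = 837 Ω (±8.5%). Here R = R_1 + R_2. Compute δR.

95.3 Ω

R is a linear combination, so absolute uncertainties add in quadrature:
  (δR_1)² = 4030;  (δR_2)² = 5060
δR = √(9090) = 95.3 Ω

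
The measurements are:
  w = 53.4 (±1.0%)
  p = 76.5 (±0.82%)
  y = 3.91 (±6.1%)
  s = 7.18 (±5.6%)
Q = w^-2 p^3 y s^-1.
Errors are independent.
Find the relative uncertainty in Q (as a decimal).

0.0887

Q is a product of powers, so relative uncertainties combine in quadrature:
  (-2·δw/w)² = (-2×0.0100)² = 0.000400;  (3·δp/p)² = (3×0.00820)² = 0.000605;  (1·δy/y)² = (1×0.0610)² = 0.00372;  (-1·δs/s)² = (-1×0.0560)² = 0.00314
δQ/Q = √(0.00786) = 0.0887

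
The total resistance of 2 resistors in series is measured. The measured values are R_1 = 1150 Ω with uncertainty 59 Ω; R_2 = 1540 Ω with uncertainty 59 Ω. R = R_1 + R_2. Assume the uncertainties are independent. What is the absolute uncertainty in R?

Sums and differences: (δR)² = Σ (cᵢ δxᵢ)².
  (δR_1)² = 3480;  (δR_2)² = 3480
δR = √(6960) = 83.4 Ω

83.4 Ω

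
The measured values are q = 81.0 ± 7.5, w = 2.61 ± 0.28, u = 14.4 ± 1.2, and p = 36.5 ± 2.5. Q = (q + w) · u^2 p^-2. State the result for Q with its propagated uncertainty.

Let h = q + w = 83.6. δh = √(δq² + δw²) = √(56.2 + 0.0784) = 7.51, so δh/h = 0.0898.
Q is then a monomial in h, u, p:
δQ/Q = √((δh/h)² + (2·δu/u)² + (-2·δp/p)²) = √(0.00806 + 0.0278 + 0.0188) = 0.234
Q = 13.0, so δQ = 0.234 × 13.0 = 3.04.

13.0 ± 3.04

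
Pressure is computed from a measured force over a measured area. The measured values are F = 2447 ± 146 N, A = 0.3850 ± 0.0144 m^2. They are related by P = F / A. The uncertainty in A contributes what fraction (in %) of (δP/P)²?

(δP/P)² = (1·δF/F)² + (-1·δA/A)²
  F term: (1×0.0597)² = 0.00356
  A term: (-1×0.0374)² = 0.00140
Total = 0.00496. Share from A = 0.00140/0.00496 = 0.282.

28.2%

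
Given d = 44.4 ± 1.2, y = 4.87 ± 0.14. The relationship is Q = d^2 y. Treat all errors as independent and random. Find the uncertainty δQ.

588

Each factor contributes (exponent × relative error)² to (δQ/Q)²:
  (2·δd/d)² = (2×0.0270)² = 0.00292;  (1·δy/y)² = (1×0.0287)² = 0.000826
δQ/Q = √(0.00375) = 0.0612
Q = 9600, so δQ = 0.0612 × 9600 = 588.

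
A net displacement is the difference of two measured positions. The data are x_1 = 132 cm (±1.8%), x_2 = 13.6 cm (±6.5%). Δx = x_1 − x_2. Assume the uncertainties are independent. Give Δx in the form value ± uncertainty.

Sums and differences: (δΔx)² = Σ (cᵢ δxᵢ)².
  (δx_1)² = 5.65;  (δx_2)² = 0.781
δΔx = √(6.43) = 2.54 cm
Δx = 118 cm.

118 ± 2.54 cm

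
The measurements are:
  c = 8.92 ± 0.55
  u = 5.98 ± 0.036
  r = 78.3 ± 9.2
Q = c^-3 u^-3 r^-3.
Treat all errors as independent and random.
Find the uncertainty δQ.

Each factor contributes (exponent × relative error)² to (δQ/Q)²:
  (-3·δc/c)² = (-3×0.0617)² = 0.0342;  (-3·δu/u)² = (-3×0.00602)² = 0.000326;  (-3·δr/r)² = (-3×0.117)² = 0.124
δQ/Q = √(0.159) = 0.398
Q = 1.37e-11, so δQ = 0.398 × 1.37e-11 = 5.47e-12.

5.47e-12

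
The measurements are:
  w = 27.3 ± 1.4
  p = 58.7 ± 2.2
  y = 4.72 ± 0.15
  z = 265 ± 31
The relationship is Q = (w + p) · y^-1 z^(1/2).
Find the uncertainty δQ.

Let u = w + p = 86.0. δu = √(δw² + δp²) = √(1.96 + 4.84) = 2.61, so δu/u = 0.0303.
Q is then a monomial in u, y, z:
δQ/Q = √((δu/u)² + (-1·δy/y)² + (½·δz/z)²) = √(0.000919 + 0.00101 + 0.00342) = 0.0731
Q = 297, so δQ = 0.0731 × 297 = 21.7.

21.7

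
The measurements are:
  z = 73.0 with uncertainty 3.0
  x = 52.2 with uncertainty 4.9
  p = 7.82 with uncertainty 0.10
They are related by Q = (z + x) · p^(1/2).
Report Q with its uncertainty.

350 ± 16.2

Let u = z + x = 125. δu = √(δz² + δx²) = √(9.00 + 24.0) = 5.75, so δu/u = 0.0459.
Q is then a monomial in u, p:
δQ/Q = √((δu/u)² + (½·δp/p)²) = √(0.00211 + 4.09e-05) = 0.0463
Q = 350, so δQ = 0.0463 × 350 = 16.2.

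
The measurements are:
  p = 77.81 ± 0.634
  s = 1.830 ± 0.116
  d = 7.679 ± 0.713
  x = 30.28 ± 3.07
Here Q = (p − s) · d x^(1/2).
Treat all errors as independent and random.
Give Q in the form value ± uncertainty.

Let u = p − s = 75.98. δu = √(δp² + δs²) = √(0.402 + 0.0135) = 0.645, so δu/u = 0.00848.
Q is then a monomial in u, d, x:
δQ/Q = √((δu/u)² + (1·δd/d)² + (½·δx/x)²) = √(7.2e-05 + 0.00862 + 0.00257) = 0.106
Q = 3211, so δQ = 0.106 × 3211 = 341.

3211 ± 341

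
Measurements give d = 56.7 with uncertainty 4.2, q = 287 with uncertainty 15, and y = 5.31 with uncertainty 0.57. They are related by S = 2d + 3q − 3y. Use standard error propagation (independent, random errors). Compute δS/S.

For a sum/difference, combine absolute errors in quadrature:
  (2·δd)² = 70.6;  (3·δq)² = 2020;  (3·δy)² = 2.92
δS = √(2100) = 45.8
S = 958, so δS/S = 45.8/958 = 0.0478.

0.0478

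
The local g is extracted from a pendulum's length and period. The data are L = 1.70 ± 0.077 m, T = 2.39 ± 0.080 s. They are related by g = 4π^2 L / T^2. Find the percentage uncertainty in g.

For a monomial g ∝ L, T^-2, fractional errors add in quadrature:
  (1·δL/L)² = (1×0.0453)² = 0.00205;  (-2·δT/T)² = (-2×0.0335)² = 0.00448
δg/g = √(0.00653) = 0.0808

8.08%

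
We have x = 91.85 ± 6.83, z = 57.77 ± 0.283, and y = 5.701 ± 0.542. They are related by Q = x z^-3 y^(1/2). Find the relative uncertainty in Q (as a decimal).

0.0895

Since Q is a product/quotient, work with relative uncertainties:
  (1·δx/x)² = (1×0.0744)² = 0.00553;  (-3·δz/z)² = (-3×0.00490)² = 0.000216;  (½·δy/y)² = (0.5×0.0951)² = 0.00226
δQ/Q = √(0.00801) = 0.0895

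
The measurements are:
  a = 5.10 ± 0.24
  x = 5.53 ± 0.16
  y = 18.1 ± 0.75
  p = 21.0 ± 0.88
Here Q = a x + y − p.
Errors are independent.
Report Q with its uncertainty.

25.3 ± 1.94

Let w = a·x = 28.2. δw/w = √((1·δa/a)² + (1·δx/x)²) = √(0.00221 + 0.000837) = 0.0552, so δw = 1.56.
Q = w + y − p: δQ = √(δw² + δy² + δp²) = √(2.43 + 0.562 + 0.774) = 1.94
Q = 25.3.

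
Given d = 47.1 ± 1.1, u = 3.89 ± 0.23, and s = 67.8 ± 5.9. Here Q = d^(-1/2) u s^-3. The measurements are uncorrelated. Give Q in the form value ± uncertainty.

For a monomial Q ∝ d^(-1/2), u, s^-3, fractional errors add in quadrature:
  (−½·δd/d)² = (-0.5×0.0234)² = 0.000136;  (1·δu/u)² = (1×0.0591)² = 0.00350;  (-3·δs/s)² = (-3×0.0870)² = 0.0682
δQ/Q = √(0.0718) = 0.268
Q = 1.82e-06, so δQ = 0.268 × 1.82e-06 = 4.87e-07.

(1.82 ± 0.487) × 10^-6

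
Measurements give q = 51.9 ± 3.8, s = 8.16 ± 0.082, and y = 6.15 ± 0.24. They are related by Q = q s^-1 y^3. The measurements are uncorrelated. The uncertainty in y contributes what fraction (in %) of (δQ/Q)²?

71.5%

(δQ/Q)² = (1·δq/q)² + (-1·δs/s)² + (3·δy/y)²
  q term: (1×0.0732)² = 0.00536
  s term: (-1×0.0100)² = 0.000101
  y term: (3×0.0390)² = 0.0137
Total = 0.0192. Share from y = 0.0137/0.0192 = 0.715.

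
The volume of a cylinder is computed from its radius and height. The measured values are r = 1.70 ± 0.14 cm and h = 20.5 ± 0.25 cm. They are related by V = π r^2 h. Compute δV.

30.7 cm^3

V is a product of powers, so relative uncertainties combine in quadrature:
  (2·δr/r)² = (2×0.0824)² = 0.0271;  (1·δh/h)² = (1×0.0122)² = 0.000149
δV/V = √(0.0273) = 0.165
V = 186 cm^3, so δV = 0.165 × 186 = 30.7 cm^3.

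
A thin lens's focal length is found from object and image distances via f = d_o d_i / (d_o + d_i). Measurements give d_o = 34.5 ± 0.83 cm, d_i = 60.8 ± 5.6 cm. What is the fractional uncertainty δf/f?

0.0367

∂f/∂d_o = (d_i/(d_o+d_i))² = 0.407;  ∂f/∂d_i = (d_o/(d_o+d_i))² = 0.131
δf = √((∂f/∂d_o · δd_o)² + (∂f/∂d_i · δd_i)²) = √(0.114 + 0.539) = 0.808 cm
f = 22.0 cm, so δf/f = 0.808/22.0 = 0.0367.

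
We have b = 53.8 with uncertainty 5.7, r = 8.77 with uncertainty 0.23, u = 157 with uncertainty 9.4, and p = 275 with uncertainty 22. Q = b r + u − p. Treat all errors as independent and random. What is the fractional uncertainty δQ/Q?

0.160

Let w = b·r = 472. δw/w = √((1·δb/b)² + (1·δr/r)²) = √(0.0112 + 0.000688) = 0.109, so δw = 51.5.
Q = w + u − p: δQ = √(δw² + δu² + δp²) = √(2650 + 88.4 + 484) = 56.8
Q = 354, so δQ/Q = 56.8/354 = 0.160.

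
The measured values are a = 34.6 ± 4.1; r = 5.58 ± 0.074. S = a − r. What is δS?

Sums and differences: (δS)² = Σ (cᵢ δxᵢ)².
  (δa)² = 16.8;  (δr)² = 0.00548
δS = √(16.8) = 4.10

4.10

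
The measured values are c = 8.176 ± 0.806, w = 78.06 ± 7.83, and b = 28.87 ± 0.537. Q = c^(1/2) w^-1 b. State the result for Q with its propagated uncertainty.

Each factor contributes (exponent × relative error)² to (δQ/Q)²:
  (½·δc/c)² = (0.5×0.0986)² = 0.00243;  (-1·δw/w)² = (-1×0.100)² = 0.0101;  (1·δb/b)² = (1×0.0186)² = 0.000346
δQ/Q = √(0.0128) = 0.113
Q = 1.058, so δQ = 0.113 × 1.058 = 0.120.

1.058 ± 0.120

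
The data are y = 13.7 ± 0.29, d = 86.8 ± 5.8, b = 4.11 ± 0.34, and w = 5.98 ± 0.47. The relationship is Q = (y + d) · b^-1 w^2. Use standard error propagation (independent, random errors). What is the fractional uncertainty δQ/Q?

0.187

Let u = y + d = 100. δu = √(δy² + δd²) = √(0.0841 + 33.6) = 5.81, so δu/u = 0.0578.
Q is then a monomial in u, b, w:
δQ/Q = √((δu/u)² + (-1·δb/b)² + (2·δw/w)²) = √(0.00334 + 0.00684 + 0.0247) = 0.187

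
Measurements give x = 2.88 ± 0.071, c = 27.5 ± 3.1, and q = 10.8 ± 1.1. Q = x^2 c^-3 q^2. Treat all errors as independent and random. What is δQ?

For a monomial Q ∝ x^2, c^-3, q^2, fractional errors add in quadrature:
  (2·δx/x)² = (2×0.0247)² = 0.00243;  (-3·δc/c)² = (-3×0.113)² = 0.114;  (2·δq/q)² = (2×0.102)² = 0.0415
δQ/Q = √(0.158) = 0.398
Q = 0.0465, so δQ = 0.398 × 0.0465 = 0.0185.

0.0185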